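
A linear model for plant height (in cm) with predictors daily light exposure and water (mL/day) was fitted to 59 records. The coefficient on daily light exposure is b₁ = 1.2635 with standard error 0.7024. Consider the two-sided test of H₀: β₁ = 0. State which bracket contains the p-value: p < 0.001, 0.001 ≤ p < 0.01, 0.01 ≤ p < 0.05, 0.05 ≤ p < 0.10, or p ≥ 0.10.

t = 1.2635 / 0.7024 = 1.799.
df = n − k − 1 = 59 − 2 − 1 = 56.
Two-sided p = 2·P(T_{56} > |t|) ≈ 0.0774.
So 0.05 ≤ p < 0.10.

0.05 ≤ p < 0.10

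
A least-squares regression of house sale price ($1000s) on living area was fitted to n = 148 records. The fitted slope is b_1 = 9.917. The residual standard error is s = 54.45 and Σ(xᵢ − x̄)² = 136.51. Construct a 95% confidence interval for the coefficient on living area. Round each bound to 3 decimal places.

(0.707, 19.127)

SE(b_1) = s/√Sₓₓ = 54.45/√136.51 = 4.66032.
df = n − 2 = 146.
t* = t_{0.025, 146} = 1.976346.
Margin = t* × SE = 1.976346 × 4.66032 = 9.21040.
CI: 9.917 ± 9.21040 → (0.707, 19.127).
With 95% confidence, each one-unit increase in living area is associated with a change of between 0.707 and 19.127 $1000s in house sale price.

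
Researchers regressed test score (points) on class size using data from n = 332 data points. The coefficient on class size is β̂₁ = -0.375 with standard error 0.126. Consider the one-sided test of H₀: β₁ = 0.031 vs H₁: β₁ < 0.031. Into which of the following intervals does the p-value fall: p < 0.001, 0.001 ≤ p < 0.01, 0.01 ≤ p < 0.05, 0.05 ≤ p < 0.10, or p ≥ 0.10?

p < 0.001

t = (-0.375 − 0.031) / 0.126 = -3.222.
df = n − 2 = 332 − 2 = 330.
One-sided p = P(T_{330} < t) ≈ 0.0007.
So p < 0.001.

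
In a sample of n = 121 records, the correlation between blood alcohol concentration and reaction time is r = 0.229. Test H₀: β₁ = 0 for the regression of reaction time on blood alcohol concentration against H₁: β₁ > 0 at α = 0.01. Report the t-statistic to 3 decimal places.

t = r·√(n − 2)/√(1 − r²) = 0.229·√119/√0.947559 = 2.566.
df = n − 2 = 119.
One-sided p ≈ 0.0058, which is < 0.01, so reject H₀.
There is evidence of a linear association between blood alcohol concentration and reaction time.

t = 2.566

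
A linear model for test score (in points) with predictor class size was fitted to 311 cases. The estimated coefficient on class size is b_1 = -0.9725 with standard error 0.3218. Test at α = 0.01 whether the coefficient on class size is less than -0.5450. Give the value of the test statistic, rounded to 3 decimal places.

t = -1.328

H₀: β₁ = -0.5450 vs H₁: β₁ < -0.5450.
t = (b_1 − β₁⁰)/SE = (-0.9725 − (-0.5450)) / 0.3218 = -1.328.
df = n − 2 = 311 − 2 = 309.
One-sided p ≈ 0.0925, which is ≥ 0.01, so fail to reject H₀.
The data do not give significant evidence that the true slope on class size is below -0.5450 points per unit.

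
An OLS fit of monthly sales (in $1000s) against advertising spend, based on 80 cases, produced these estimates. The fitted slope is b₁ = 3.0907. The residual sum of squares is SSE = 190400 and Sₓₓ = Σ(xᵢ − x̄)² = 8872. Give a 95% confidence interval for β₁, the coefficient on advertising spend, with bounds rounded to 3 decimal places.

(2.046, 4.135)

MSE = SSE/(n − 2) = 190400/78 = 2441.03.
SE(b₁) = √(MSE/Sₓₓ) = √(2441.03/8872) = 0.524536.
df = n − 2 = 78.
t* = t_{0.025, 78} = 1.990847.
Margin = t* × SE = 1.990847 × 0.524536 = 1.04427.
CI: 3.0907 ± 1.04427 → (2.046, 4.135).
With 95% confidence, each one-unit increase in advertising spend is associated with a change of between 2.046 and 4.135 $1000s in monthly sales.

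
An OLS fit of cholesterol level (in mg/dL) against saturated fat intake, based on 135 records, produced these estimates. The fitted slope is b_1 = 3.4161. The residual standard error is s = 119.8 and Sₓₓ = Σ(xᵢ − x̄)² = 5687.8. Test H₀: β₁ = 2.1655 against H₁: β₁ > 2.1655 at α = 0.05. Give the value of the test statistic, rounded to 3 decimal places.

SE(b_1) = s/√Sₓₓ = 119.8/√5687.8 = 1.58849.
t = (3.4161 − 2.1655) / 1.58849 = 0.787.
df = n − 2 = 133.
One-sided p ≈ 0.2163, which is ≥ 0.05, so fail to reject H₀.
The data do not give significant evidence that the true slope on saturated fat intake exceeds 2.1655 mg/dL per unit.

t = 0.787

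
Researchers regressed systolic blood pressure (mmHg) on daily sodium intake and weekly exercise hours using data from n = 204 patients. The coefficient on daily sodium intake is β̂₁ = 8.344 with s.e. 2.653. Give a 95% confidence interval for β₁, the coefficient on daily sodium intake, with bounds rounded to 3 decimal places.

(3.113, 13.575)

df = n − k − 1 = 204 − 2 − 1 = 201.
t* = t_{0.025, 201} = 1.971837.
Margin = t* × SE = 1.971837 × 2.653 = 5.23128.
CI: 8.344 ± 5.23128 → (3.113, 13.575).
With 95% confidence, each one-unit increase in daily sodium intake is associated with a change of between 3.113 and 13.575 mmHg in systolic blood pressure, holding the other predictors fixed.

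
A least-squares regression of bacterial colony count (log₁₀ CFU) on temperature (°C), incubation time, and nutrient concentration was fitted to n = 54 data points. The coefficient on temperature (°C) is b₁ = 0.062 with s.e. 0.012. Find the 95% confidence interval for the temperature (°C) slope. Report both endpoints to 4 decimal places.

(0.0379, 0.0861)

df = n − k − 1 = 54 − 3 − 1 = 50.
t* = t_{0.025, 50} = 2.008559.
Margin = t* × SE = 2.008559 × 0.012 = 0.024103.
CI: 0.062 ± 0.024103 → (0.0379, 0.0861).
With 95% confidence, each one-unit increase in temperature (°C) is associated with a change of between 0.0379 and 0.0861 log₁₀ CFU in bacterial colony count, holding the other predictors fixed.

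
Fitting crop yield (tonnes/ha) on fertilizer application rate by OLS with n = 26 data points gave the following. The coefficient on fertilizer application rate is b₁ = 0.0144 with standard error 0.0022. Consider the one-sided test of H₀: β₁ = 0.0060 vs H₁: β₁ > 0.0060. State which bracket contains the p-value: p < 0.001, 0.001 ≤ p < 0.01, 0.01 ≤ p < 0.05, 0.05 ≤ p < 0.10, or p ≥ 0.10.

p < 0.001

t = (0.0144 − 0.0060) / 0.0022 = 3.818.
df = n − 2 = 26 − 2 = 24.
One-sided p = P(T_{24} > t) ≈ 0.0004.
So p < 0.001.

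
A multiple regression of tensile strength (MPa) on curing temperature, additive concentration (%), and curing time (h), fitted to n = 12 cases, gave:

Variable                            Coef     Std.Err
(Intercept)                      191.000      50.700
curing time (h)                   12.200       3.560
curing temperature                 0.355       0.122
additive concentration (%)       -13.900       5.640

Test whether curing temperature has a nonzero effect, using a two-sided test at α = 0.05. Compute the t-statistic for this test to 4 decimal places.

Read off: b = 0.355, SE = 0.122 for curing temperature.
H₀: β₁ = 0 vs H₁: β₁ ≠ 0.
t = 0.355 / 0.122 = 2.9098.
df = n − k − 1 = 12 − 3 − 1 = 8.
Two-sided p ≈ 0.0196, which is < 0.05, so reject H₀.
There is evidence that curing temperature is associated with tensile strength, holding the other predictors fixed.

t = 2.9098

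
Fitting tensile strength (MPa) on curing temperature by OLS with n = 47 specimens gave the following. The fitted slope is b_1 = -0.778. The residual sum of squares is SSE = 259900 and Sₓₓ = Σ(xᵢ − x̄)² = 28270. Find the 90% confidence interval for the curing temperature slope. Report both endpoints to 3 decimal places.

MSE = SSE/(n − 2) = 259900/45 = 5775.56.
SE(b_1) = √(MSE/Sₓₓ) = √(5775.56/28270) = 0.451995.
df = n − 2 = 45.
t* = t_{0.05, 45} = 1.679427.
Margin = t* × SE = 1.679427 × 0.451995 = 0.75909.
CI: -0.778 ± 0.75909 → (-1.537, -0.019).
With 90% confidence, each one-unit increase in curing temperature is associated with a change of between -1.537 and -0.019 MPa in tensile strength.

(-1.537, -0.019)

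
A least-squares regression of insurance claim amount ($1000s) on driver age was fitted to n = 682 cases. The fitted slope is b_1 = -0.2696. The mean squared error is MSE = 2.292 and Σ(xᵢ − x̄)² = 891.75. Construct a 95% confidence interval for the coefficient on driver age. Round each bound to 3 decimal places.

SE(b_1) = √(MSE/Sₓₓ) = √(2.292/891.75) = 0.0506974.
df = n − 2 = 680.
t* = t_{0.025, 680} = 1.963459.
Margin = t* × SE = 1.963459 × 0.0506974 = 0.09954.
CI: -0.2696 ± 0.09954 → (-0.369, -0.170).
With 95% confidence, each one-unit increase in driver age is associated with a change of between -0.369 and -0.170 $1000s in insurance claim amount.

(-0.369, -0.170)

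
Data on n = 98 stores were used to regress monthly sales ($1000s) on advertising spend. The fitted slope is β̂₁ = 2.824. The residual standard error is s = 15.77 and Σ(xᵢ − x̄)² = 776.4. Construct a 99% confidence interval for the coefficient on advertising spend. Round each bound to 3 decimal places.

SE(β̂₁) = s/√Sₓₓ = 15.77/√776.4 = 0.565964.
df = n − 2 = 96.
t* = t_{0.005, 96} = 2.628016.
Margin = t* × SE = 2.628016 × 0.565964 = 1.48736.
CI: 2.824 ± 1.48736 → (1.337, 4.311).
With 99% confidence, each one-unit increase in advertising spend is associated with a change of between 1.337 and 4.311 $1000s in monthly sales.

(1.337, 4.311)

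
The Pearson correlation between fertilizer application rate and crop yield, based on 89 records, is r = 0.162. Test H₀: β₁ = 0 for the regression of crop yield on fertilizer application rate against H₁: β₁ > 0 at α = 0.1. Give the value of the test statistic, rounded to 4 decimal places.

t = r·√(n − 2)/√(1 − r²) = 0.162·√87/√0.973756 = 1.5313.
df = n − 2 = 87.
One-sided p ≈ 0.0647, which is < 0.1, so reject H₀.
There is evidence of a linear association between fertilizer application rate and crop yield.

t = 1.5313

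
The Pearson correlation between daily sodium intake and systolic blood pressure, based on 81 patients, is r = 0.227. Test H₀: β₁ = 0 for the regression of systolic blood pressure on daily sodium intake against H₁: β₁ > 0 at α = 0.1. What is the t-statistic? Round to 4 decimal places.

t = 2.0717

t = r·√(n − 2)/√(1 − r²) = 0.227·√79/√0.948471 = 2.0717.
df = n − 2 = 79.
One-sided p ≈ 0.0208, which is < 0.1, so reject H₀.
There is evidence of a linear association between daily sodium intake and systolic blood pressure.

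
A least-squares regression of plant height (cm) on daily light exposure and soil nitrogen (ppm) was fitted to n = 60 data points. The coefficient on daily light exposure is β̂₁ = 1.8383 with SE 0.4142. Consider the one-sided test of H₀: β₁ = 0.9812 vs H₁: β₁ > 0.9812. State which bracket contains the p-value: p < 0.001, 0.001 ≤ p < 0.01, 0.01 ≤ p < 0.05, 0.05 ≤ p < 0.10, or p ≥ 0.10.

0.01 ≤ p < 0.05

t = (1.8383 − 0.9812) / 0.4142 = 2.069.
df = n − k − 1 = 60 − 2 − 1 = 57.
One-sided p = P(T_{57} > t) ≈ 0.0215.
So 0.01 ≤ p < 0.05.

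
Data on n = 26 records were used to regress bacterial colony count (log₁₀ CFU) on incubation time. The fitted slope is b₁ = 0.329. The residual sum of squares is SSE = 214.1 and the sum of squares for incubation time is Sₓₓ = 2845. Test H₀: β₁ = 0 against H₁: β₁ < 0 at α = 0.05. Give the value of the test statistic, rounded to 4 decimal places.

t = 5.8754

MSE = SSE/(n − 2) = 214.1/24 = 8.92083.
SE(b₁) = √(MSE/Sₓₓ) = √(8.92083/2845) = 0.0559966.
t = 0.329 / 0.0559966 = 5.8754.
df = n − 2 = 24.
One-sided p ≈ 1.0000, which is ≥ 0.05, so fail to reject H₀.
The data do not give significant evidence that the true slope on incubation time is negative.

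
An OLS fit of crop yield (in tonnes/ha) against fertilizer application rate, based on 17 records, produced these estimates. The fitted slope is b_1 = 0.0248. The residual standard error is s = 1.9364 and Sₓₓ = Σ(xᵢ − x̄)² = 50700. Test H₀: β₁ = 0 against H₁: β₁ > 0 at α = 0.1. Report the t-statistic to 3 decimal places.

t = 2.884

SE(b_1) = s/√Sₓₓ = 1.9364/√50700 = 0.00859985.
t = 0.0248 / 0.00859985 = 2.884.
df = n − 2 = 15.
One-sided p ≈ 0.0057, which is < 0.1, so reject H₀.
There is evidence that the true slope on fertilizer application rate is positive.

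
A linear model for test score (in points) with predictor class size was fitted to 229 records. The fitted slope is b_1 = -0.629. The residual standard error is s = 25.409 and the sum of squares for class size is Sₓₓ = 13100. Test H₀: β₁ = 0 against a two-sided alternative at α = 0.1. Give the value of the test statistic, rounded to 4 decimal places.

t = -2.8333

SE(b_1) = s/√Sₓₓ = 25.409/√13100 = 0.221999.
t = -0.629 / 0.221999 = -2.8333.
df = n − 2 = 227.
Two-sided p ≈ 0.0050, which is < 0.1, so reject H₀.
There is evidence that class size is associated with test score.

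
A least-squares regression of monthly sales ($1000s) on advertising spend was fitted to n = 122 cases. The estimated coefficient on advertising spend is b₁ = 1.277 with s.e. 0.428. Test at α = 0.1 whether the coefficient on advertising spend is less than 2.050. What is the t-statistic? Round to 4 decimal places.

H₀: β₁ = 2.050 vs H₁: β₁ < 2.050.
t = (b₁ − β₁⁰)/SE = (1.277 − 2.050) / 0.428 = -1.8061.
df = n − 2 = 122 − 2 = 120.
One-sided p ≈ 0.0367, which is < 0.1, so reject H₀.
There is evidence that the true slope on advertising spend is below 2.050 $1000s per unit.

t = -1.8061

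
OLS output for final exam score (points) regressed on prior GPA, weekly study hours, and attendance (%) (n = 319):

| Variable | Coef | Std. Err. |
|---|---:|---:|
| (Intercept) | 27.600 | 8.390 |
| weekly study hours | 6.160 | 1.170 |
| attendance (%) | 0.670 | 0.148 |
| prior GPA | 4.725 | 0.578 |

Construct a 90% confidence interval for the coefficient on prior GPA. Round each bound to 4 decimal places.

(3.7715, 5.6785)

Read off: b = 4.725, SE = 0.578 for prior GPA.
df = n − k − 1 = 319 − 3 − 1 = 315.
t* = t_{0.05, 315} = 1.649705.
Margin = t* × SE = 1.649705 × 0.578 = 0.953530.
CI: 4.725 ± 0.953530 → (3.7715, 5.6785).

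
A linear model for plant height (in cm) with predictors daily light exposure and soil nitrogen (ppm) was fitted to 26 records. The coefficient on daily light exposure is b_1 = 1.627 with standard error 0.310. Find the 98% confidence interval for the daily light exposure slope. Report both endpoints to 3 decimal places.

df = n − k − 1 = 26 − 2 − 1 = 23.
t* = t_{0.01, 23} = 2.499867.
Margin = t* × SE = 2.499867 × 0.310 = 0.77496.
CI: 1.627 ± 0.77496 → (0.852, 2.402).
With 98% confidence, each one-unit increase in daily light exposure is associated with a change of between 0.852 and 2.402 cm in plant height, holding the other predictors fixed.

(0.852, 2.402)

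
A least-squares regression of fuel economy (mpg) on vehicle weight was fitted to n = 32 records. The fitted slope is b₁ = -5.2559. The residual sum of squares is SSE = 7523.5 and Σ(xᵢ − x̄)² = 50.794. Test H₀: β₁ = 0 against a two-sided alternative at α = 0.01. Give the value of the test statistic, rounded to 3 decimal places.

t = -2.365

MSE = SSE/(n − 2) = 7523.5/30 = 250.783.
SE(b₁) = √(MSE/Sₓₓ) = √(250.783/50.794) = 2.222.
t = -5.2559 / 2.222 = -2.365.
df = n − 2 = 30.
Two-sided p ≈ 0.0247, which is ≥ 0.01, so fail to reject H₀.
The data do not give significant evidence of an association between vehicle weight and fuel economy.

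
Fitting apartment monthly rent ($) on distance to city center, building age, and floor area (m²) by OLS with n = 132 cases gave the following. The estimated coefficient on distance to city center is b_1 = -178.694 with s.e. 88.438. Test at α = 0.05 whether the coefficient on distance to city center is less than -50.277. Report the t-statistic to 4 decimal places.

H₀: β₁ = -50.277 vs H₁: β₁ < -50.277.
t = (b_1 − β₁⁰)/SE = (-178.694 − (-50.277)) / 88.438 = -1.4521.
df = n − k − 1 = 132 − 3 − 1 = 128.
One-sided p ≈ 0.0745, which is ≥ 0.05, so fail to reject H₀.
The data do not give significant evidence that the true slope on distance to city center is below -50.277 $ per unit, holding the other predictors fixed.

t = -1.4521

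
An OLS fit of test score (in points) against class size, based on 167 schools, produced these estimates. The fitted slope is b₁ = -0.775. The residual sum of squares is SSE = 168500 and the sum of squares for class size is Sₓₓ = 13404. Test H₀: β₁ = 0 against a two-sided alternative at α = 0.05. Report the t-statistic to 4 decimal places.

MSE = SSE/(n − 2) = 168500/165 = 1021.21.
SE(b₁) = √(MSE/Sₓₓ) = √(1021.21/13404) = 0.27602.
t = -0.775 / 0.27602 = -2.8078.
df = n − 2 = 165.
Two-sided p ≈ 0.0056, which is < 0.05, so reject H₀.
There is evidence that class size is associated with test score.

t = -2.8078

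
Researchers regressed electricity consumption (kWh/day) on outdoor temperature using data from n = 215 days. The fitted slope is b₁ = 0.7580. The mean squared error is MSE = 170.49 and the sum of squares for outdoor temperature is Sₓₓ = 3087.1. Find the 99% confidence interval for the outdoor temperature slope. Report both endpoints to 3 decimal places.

(0.147, 1.369)

SE(b₁) = √(MSE/Sₓₓ) = √(170.49/3087.1) = 0.235003.
df = n − 2 = 213.
t* = t_{0.005, 213} = 2.599108.
Margin = t* × SE = 2.599108 × 0.235003 = 0.61080.
CI: 0.7580 ± 0.61080 → (0.147, 1.369).
With 99% confidence, each one-unit increase in outdoor temperature is associated with a change of between 0.147 and 1.369 kWh/day in electricity consumption.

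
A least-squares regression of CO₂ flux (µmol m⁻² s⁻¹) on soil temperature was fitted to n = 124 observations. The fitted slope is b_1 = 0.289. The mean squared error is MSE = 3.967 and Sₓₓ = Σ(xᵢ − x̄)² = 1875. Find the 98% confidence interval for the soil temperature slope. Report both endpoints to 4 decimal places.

SE(b_1) = √(MSE/Sₓₓ) = √(3.967/1875) = 0.0459971.
df = n − 2 = 122.
t* = t_{0.01, 122} = 2.357302.
Margin = t* × SE = 2.357302 × 0.0459971 = 0.108429.
CI: 0.289 ± 0.108429 → (0.1806, 0.3974).
With 98% confidence, each one-unit increase in soil temperature is associated with a change of between 0.1806 and 0.3974 µmol m⁻² s⁻¹ in CO₂ flux.

(0.1806, 0.3974)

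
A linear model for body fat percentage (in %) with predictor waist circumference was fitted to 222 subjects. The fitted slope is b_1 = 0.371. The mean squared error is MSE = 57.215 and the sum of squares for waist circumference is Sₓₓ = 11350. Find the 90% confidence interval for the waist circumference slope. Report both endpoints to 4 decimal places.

(0.2537, 0.4883)

SE(b_1) = √(MSE/Sₓₓ) = √(57.215/11350) = 0.0709998.
df = n − 2 = 220.
t* = t_{0.05, 220} = 1.651809.
Margin = t* × SE = 1.651809 × 0.0709998 = 0.117278.
CI: 0.371 ± 0.117278 → (0.2537, 0.4883).
With 90% confidence, each one-unit increase in waist circumference is associated with a change of between 0.2537 and 0.4883 % in body fat percentage.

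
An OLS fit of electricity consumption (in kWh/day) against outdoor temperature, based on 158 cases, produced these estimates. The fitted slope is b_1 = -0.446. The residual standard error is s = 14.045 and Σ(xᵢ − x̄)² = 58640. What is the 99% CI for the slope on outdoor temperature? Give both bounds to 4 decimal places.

SE(b_1) = s/√Sₓₓ = 14.045/√58640 = 0.0579996.
df = n − 2 = 156.
t* = t_{0.005, 156} = 2.607712.
Margin = t* × SE = 2.607712 × 0.0579996 = 0.151246.
CI: -0.446 ± 0.151246 → (-0.5972, -0.2948).
With 99% confidence, each one-unit increase in outdoor temperature is associated with a change of between -0.5972 and -0.2948 kWh/day in electricity consumption.

(-0.5972, -0.2948)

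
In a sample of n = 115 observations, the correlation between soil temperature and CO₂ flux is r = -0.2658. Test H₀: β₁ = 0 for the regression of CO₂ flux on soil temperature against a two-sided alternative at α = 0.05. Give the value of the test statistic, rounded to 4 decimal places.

t = -2.9309

t = r·√(n − 2)/√(1 − r²) = -0.2658·√113/√0.92935 = -2.9309.
df = n − 2 = 113.
Two-sided p ≈ 0.0041, which is < 0.05, so reject H₀.
There is evidence of a linear association between soil temperature and CO₂ flux.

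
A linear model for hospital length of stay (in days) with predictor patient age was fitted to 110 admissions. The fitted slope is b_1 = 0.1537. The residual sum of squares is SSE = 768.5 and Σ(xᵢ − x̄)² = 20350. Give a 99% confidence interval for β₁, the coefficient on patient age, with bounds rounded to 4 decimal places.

(0.1047, 0.2027)

MSE = SSE/(n − 2) = 768.5/108 = 7.11574.
SE(b_1) = √(MSE/Sₓₓ) = √(7.11574/20350) = 0.0186994.
df = n − 2 = 108.
t* = t_{0.005, 108} = 2.62212.
Margin = t* × SE = 2.62212 × 0.0186994 = 0.049032.
CI: 0.1537 ± 0.049032 → (0.1047, 0.2027).
With 99% confidence, each one-unit increase in patient age is associated with a change of between 0.1047 and 0.2027 days in hospital length of stay.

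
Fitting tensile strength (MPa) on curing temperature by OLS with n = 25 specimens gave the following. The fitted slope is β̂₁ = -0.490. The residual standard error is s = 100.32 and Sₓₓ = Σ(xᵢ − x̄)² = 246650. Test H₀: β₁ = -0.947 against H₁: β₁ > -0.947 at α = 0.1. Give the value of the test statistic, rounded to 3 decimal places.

t = 2.262

SE(β̂₁) = s/√Sₓₓ = 100.32/√246650 = 0.201998.
t = (-0.490 − (-0.947)) / 0.201998 = 2.262.
df = n − 2 = 23.
One-sided p ≈ 0.0167, which is < 0.1, so reject H₀.
There is evidence that the true slope on curing temperature exceeds -0.947 MPa per unit.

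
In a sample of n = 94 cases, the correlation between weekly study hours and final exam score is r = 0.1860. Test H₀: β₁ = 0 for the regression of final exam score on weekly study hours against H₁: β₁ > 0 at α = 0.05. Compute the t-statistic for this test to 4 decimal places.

t = r·√(n − 2)/√(1 − r²) = 0.1860·√92/√0.965404 = 1.8157.
df = n − 2 = 92.
One-sided p ≈ 0.0363, which is < 0.05, so reject H₀.
There is evidence of a linear association between weekly study hours and final exam score.

t = 1.8157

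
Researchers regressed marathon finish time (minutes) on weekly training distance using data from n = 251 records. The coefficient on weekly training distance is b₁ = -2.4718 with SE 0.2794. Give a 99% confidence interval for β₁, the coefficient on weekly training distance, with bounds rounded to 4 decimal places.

df = n − 2 = 251 − 2 = 249.
t* = t_{0.005, 249} = 2.595718.
Margin = t* × SE = 2.595718 × 0.2794 = 0.725244.
CI: -2.4718 ± 0.725244 → (-3.1970, -1.7466).
With 99% confidence, each one-unit increase in weekly training distance is associated with a change of between -3.1970 and -1.7466 minutes in marathon finish time.

(-3.1970, -1.7466)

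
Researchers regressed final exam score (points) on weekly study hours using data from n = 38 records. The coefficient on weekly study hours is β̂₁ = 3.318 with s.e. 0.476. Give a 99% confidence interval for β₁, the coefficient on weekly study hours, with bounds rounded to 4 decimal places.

(2.0235, 4.6125)

df = n − 2 = 38 − 2 = 36.
t* = t_{0.005, 36} = 2.719485.
Margin = t* × SE = 2.719485 × 0.476 = 1.294475.
CI: 3.318 ± 1.294475 → (2.0235, 4.6125).
With 99% confidence, each one-unit increase in weekly study hours is associated with a change of between 2.0235 and 4.6125 points in final exam score.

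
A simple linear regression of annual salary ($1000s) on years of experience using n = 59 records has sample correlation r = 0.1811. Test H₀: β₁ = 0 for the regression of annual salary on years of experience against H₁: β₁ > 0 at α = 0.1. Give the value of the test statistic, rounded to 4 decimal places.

t = 1.3903

t = r·√(n − 2)/√(1 − r²) = 0.1811·√57/√0.967203 = 1.3903.
df = n − 2 = 57.
One-sided p ≈ 0.0849, which is < 0.1, so reject H₀.
There is evidence of a linear association between years of experience and annual salary.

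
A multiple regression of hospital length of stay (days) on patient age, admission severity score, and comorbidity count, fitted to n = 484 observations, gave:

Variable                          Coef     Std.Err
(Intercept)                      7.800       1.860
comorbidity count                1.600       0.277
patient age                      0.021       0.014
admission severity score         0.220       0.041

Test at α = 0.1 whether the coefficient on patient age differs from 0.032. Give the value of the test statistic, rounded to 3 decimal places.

t = -0.786

Read off: b = 0.021, SE = 0.014 for patient age.
H₀: β₁ = 0.032 vs H₁: β₁ ≠ 0.032.
t = (0.021 − 0.032) / 0.014 = -0.786.
df = n − k − 1 = 484 − 3 − 1 = 480.
Two-sided p ≈ 0.4324, which is ≥ 0.1, so fail to reject H₀.
The data are consistent with a true slope of 0.032 days per unit of patient age, holding the other predictors fixed.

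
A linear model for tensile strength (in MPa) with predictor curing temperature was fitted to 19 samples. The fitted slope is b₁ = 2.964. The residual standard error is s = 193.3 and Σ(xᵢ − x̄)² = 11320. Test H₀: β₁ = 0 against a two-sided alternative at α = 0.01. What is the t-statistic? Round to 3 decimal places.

SE(b₁) = s/√Sₓₓ = 193.3/√11320 = 1.81681.
t = 2.964 / 1.81681 = 1.631.
df = n − 2 = 17.
Two-sided p ≈ 0.1212, which is ≥ 0.01, so fail to reject H₀.
The data do not give significant evidence of an association between curing temperature and tensile strength.

t = 1.631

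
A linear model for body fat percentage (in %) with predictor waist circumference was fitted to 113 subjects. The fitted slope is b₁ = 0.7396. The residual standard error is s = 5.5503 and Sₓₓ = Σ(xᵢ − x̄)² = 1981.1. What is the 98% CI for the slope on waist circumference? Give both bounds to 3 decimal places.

(0.445, 1.034)

SE(b₁) = s/√Sₓₓ = 5.5503/√1981.1 = 0.124699.
df = n − 2 = 111.
t* = t_{0.01, 111} = 2.360412.
Margin = t* × SE = 2.360412 × 0.124699 = 0.29434.
CI: 0.7396 ± 0.29434 → (0.445, 1.034).
With 98% confidence, each one-unit increase in waist circumference is associated with a change of between 0.445 and 1.034 % in body fat percentage.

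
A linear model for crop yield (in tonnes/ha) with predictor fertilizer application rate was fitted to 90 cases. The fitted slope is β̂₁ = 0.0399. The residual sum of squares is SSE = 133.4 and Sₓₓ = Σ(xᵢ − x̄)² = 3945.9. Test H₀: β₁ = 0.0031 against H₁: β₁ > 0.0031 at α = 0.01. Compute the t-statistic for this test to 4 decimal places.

t = 1.8775

MSE = SSE/(n − 2) = 133.4/88 = 1.51591.
SE(β̂₁) = √(MSE/Sₓₓ) = √(1.51591/3945.9) = 0.0196003.
t = (0.0399 − 0.0031) / 0.0196003 = 1.8775.
df = n − 2 = 88.
One-sided p ≈ 0.0319, which is ≥ 0.01, so fail to reject H₀.
The data do not give significant evidence that the true slope on fertilizer application rate exceeds 0.0031 tonnes/ha per unit.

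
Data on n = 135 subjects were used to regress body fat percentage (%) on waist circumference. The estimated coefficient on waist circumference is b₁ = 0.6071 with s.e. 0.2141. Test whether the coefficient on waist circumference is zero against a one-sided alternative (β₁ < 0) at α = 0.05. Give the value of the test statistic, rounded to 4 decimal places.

t = 2.8356

H₀: β₁ = 0 vs H₁: β₁ < 0.
t = (b₁ − β₁⁰)/SE = 0.6071 / 0.2141 = 2.8356.
df = n − 2 = 135 − 2 = 133.
One-sided p ≈ 0.9974, which is ≥ 0.05, so fail to reject H₀.
The data do not give significant evidence that the true slope on waist circumference is negative.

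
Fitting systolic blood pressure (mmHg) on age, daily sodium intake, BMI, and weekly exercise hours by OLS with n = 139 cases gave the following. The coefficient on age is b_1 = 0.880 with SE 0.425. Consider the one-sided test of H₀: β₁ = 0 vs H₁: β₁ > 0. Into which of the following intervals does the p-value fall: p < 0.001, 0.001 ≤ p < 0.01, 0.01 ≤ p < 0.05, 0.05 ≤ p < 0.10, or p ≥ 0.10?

t = 0.880 / 0.425 = 2.071.
df = n − k − 1 = 139 − 4 − 1 = 134.
One-sided p = P(T_{134} > t) ≈ 0.0202.
So 0.01 ≤ p < 0.05.

0.01 ≤ p < 0.05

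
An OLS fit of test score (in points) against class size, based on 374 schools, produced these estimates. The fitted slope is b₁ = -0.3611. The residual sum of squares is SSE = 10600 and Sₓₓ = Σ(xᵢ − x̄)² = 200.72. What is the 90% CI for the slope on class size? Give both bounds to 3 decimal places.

MSE = SSE/(n − 2) = 10600/372 = 28.4946.
SE(b₁) = √(MSE/Sₓₓ) = √(28.4946/200.72) = 0.376779.
df = n − 2 = 372.
t* = t_{0.05, 372} = 1.64896.
Margin = t* × SE = 1.64896 × 0.376779 = 0.62129.
CI: -0.3611 ± 0.62129 → (-0.982, 0.260).
With 90% confidence, each one-unit increase in class size is associated with a change of between -0.982 and 0.260 points in test score.

(-0.982, 0.260)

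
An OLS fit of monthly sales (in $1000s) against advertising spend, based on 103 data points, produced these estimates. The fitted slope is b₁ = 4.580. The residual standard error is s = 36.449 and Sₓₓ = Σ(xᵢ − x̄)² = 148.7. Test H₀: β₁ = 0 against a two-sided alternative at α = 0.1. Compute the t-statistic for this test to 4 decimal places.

t = 1.5323

SE(b₁) = s/√Sₓₓ = 36.449/√148.7 = 2.98903.
t = 4.580 / 2.98903 = 1.5323.
df = n − 2 = 101.
Two-sided p ≈ 0.1286, which is ≥ 0.1, so fail to reject H₀.
The data do not give significant evidence of an association between advertising spend and monthly sales.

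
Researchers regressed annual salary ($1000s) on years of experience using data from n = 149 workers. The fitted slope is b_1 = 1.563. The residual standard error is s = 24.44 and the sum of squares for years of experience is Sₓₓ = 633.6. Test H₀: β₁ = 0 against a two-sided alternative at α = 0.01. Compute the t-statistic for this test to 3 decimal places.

SE(b_1) = s/√Sₓₓ = 24.44/√633.6 = 0.970943.
t = 1.563 / 0.970943 = 1.610.
df = n − 2 = 147.
Two-sided p ≈ 0.1096, which is ≥ 0.01, so fail to reject H₀.
The data do not give significant evidence of an association between years of experience and annual salary.

t = 1.610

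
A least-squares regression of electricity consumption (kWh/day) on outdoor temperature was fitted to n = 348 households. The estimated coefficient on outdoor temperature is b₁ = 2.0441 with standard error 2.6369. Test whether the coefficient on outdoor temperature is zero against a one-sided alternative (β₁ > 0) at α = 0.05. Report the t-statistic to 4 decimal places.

H₀: β₁ = 0 vs H₁: β₁ > 0.
t = (b₁ − β₁⁰)/SE = 2.0441 / 2.6369 = 0.7752.
df = n − 2 = 348 − 2 = 346.
One-sided p ≈ 0.2194, which is ≥ 0.05, so fail to reject H₀.
The data do not give significant evidence that the true slope on outdoor temperature is positive.

t = 0.7752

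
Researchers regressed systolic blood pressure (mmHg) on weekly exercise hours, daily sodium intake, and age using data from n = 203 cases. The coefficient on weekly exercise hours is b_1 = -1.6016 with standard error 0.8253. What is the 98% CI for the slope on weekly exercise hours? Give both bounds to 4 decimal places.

df = n − k − 1 = 203 − 3 − 1 = 199.
t* = t_{0.01, 199} = 2.345232.
Margin = t* × SE = 2.345232 × 0.8253 = 1.935520.
CI: -1.6016 ± 1.935520 → (-3.5371, 0.3339).
With 98% confidence, each one-unit increase in weekly exercise hours is associated with a change of between -3.5371 and 0.3339 mmHg in systolic blood pressure, holding the other predictors fixed.

(-3.5371, 0.3339)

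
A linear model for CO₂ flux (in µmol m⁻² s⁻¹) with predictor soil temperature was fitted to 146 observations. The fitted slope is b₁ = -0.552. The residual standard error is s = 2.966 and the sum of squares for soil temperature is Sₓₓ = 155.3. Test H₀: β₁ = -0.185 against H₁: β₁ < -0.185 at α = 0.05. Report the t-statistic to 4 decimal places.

SE(b₁) = s/√Sₓₓ = 2.966/√155.3 = 0.238005.
t = (-0.552 − (-0.185)) / 0.238005 = -1.5420.
df = n − 2 = 144.
One-sided p ≈ 0.0626, which is ≥ 0.05, so fail to reject H₀.
The data do not give significant evidence that the true slope on soil temperature is below -0.185 µmol m⁻² s⁻¹ per unit.

t = -1.5420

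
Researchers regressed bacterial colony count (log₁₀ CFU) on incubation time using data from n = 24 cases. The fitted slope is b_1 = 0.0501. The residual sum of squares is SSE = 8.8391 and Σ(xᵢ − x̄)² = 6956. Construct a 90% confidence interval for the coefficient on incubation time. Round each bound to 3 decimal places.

MSE = SSE/(n − 2) = 8.8391/22 = 0.401777.
SE(b_1) = √(MSE/Sₓₓ) = √(0.401777/6956) = 0.00759999.
df = n − 2 = 22.
t* = t_{0.05, 22} = 1.717144.
Margin = t* × SE = 1.717144 × 0.00759999 = 0.01305.
CI: 0.0501 ± 0.01305 → (0.037, 0.063).
With 90% confidence, each one-unit increase in incubation time is associated with a change of between 0.037 and 0.063 log₁₀ CFU in bacterial colony count.

(0.037, 0.063)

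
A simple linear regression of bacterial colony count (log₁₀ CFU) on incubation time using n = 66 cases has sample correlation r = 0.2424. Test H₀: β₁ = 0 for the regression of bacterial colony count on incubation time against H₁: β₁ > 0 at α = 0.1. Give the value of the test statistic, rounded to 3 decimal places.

t = 1.999

t = r·√(n − 2)/√(1 − r²) = 0.2424·√64/√0.941242 = 1.999.
df = n − 2 = 64.
One-sided p ≈ 0.0249, which is < 0.1, so reject H₀.
There is evidence of a linear association between incubation time and bacterial colony count.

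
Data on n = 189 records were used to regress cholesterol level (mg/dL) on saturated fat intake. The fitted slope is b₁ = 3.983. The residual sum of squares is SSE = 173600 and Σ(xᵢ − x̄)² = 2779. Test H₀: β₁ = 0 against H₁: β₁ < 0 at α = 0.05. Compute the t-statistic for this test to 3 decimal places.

MSE = SSE/(n − 2) = 173600/187 = 928.342.
SE(b₁) = √(MSE/Sₓₓ) = √(928.342/2779) = 0.577976.
t = 3.983 / 0.577976 = 6.891.
df = n − 2 = 187.
One-sided p ≈ 1.0000, which is ≥ 0.05, so fail to reject H₀.
The data do not give significant evidence that the true slope on saturated fat intake is negative.

t = 6.891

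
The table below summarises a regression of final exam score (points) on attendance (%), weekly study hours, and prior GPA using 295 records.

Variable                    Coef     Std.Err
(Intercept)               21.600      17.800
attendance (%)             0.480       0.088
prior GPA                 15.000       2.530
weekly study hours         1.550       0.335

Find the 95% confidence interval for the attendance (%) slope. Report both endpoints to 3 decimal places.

Read off: b = 0.480, SE = 0.088 for attendance (%).
df = n − k − 1 = 295 − 3 − 1 = 291.
t* = t_{0.025, 291} = 1.96815.
Margin = t* × SE = 1.96815 × 0.088 = 0.17320.
CI: 0.480 ± 0.17320 → (0.307, 0.653).

(0.307, 0.653)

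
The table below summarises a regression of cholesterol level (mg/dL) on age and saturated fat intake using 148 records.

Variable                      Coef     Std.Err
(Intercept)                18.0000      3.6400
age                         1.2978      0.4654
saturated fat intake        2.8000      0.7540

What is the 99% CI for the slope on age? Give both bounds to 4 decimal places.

(0.0830, 2.5126)

Read off: b = 1.2978, SE = 0.4654 for age.
df = n − k − 1 = 148 − 2 − 1 = 145.
t* = t_{0.005, 145} = 2.610161.
Margin = t* × SE = 2.610161 × 0.4654 = 1.214769.
CI: 1.2978 ± 1.214769 → (0.0830, 2.5126).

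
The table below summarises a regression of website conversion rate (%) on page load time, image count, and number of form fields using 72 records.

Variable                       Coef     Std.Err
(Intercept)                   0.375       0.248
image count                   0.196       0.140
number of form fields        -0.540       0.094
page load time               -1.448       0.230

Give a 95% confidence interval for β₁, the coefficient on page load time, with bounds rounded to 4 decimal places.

Read off: b = -1.448, SE = 0.230 for page load time.
df = n − k − 1 = 72 − 3 − 1 = 68.
t* = t_{0.025, 68} = 1.995469.
Margin = t* × SE = 1.995469 × 0.230 = 0.458958.
CI: -1.448 ± 0.458958 → (-1.9070, -0.9890).

(-1.9070, -0.9890)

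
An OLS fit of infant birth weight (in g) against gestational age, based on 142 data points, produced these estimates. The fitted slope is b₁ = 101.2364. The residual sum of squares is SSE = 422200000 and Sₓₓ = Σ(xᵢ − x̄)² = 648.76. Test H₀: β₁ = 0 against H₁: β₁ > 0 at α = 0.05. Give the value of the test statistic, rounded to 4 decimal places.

MSE = SSE/(n − 2) = 422200000/140 = 3.01571e+06.
SE(b₁) = √(MSE/Sₓₓ) = √(3.01571e+06/648.76) = 68.1794.
t = 101.2364 / 68.1794 = 1.4849.
df = n − 2 = 140.
One-sided p ≈ 0.0699, which is ≥ 0.05, so fail to reject H₀.
The data do not give significant evidence that the true slope on gestational age is positive.

t = 1.4849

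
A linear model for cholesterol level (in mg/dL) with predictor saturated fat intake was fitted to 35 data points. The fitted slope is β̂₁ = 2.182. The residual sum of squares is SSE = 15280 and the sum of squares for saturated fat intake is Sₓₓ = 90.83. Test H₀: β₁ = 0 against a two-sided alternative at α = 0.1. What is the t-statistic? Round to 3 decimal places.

t = 0.966

MSE = SSE/(n − 2) = 15280/33 = 463.03.
SE(β̂₁) = √(MSE/Sₓₓ) = √(463.03/90.83) = 2.25782.
t = 2.182 / 2.25782 = 0.966.
df = n − 2 = 33.
Two-sided p ≈ 0.3409, which is ≥ 0.1, so fail to reject H₀.
The data do not give significant evidence of an association between saturated fat intake and cholesterol level.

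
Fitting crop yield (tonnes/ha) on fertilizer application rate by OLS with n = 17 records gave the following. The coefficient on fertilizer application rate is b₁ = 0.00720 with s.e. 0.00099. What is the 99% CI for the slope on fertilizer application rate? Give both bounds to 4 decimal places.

(0.0043, 0.0101)

df = n − 2 = 17 − 2 = 15.
t* = t_{0.005, 15} = 2.946713.
Margin = t* × SE = 2.946713 × 0.00099 = 0.002917.
CI: 0.00720 ± 0.002917 → (0.0043, 0.0101).
With 99% confidence, each one-unit increase in fertilizer application rate is associated with a change of between 0.0043 and 0.0101 tonnes/ha in crop yield.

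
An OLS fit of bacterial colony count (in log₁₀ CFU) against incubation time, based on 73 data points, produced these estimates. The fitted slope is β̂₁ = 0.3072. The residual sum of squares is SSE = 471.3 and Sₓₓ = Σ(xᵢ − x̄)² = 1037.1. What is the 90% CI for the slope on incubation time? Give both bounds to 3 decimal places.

MSE = SSE/(n − 2) = 471.3/71 = 6.63803.
SE(β̂₁) = √(MSE/Sₓₓ) = √(6.63803/1037.1) = 0.0800035.
df = n − 2 = 71.
t* = t_{0.05, 71} = 1.6666.
Margin = t* × SE = 1.6666 × 0.0800035 = 0.13333.
CI: 0.3072 ± 0.13333 → (0.174, 0.441).
With 90% confidence, each one-unit increase in incubation time is associated with a change of between 0.174 and 0.441 log₁₀ CFU in bacterial colony count.

(0.174, 0.441)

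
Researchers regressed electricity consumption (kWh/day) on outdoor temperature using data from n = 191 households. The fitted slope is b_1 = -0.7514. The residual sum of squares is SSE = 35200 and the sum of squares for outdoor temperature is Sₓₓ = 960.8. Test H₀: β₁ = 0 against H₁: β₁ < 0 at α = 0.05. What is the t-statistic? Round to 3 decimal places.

t = -1.707

MSE = SSE/(n − 2) = 35200/189 = 186.243.
SE(b_1) = √(MSE/Sₓₓ) = √(186.243/960.8) = 0.440275.
t = -0.7514 / 0.440275 = -1.707.
df = n − 2 = 189.
One-sided p ≈ 0.0448, which is < 0.05, so reject H₀.
There is evidence that the true slope on outdoor temperature is negative.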